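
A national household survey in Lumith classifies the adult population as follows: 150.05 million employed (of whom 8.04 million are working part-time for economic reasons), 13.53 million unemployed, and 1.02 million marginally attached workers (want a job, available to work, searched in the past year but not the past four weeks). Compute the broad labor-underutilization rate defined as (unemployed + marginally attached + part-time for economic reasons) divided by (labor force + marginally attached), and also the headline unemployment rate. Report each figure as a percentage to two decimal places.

Broad underutilization rate ≈ 13.72%; headline unemployment rate ≈ 8.27%.

Labor force = 150.05 + 13.53 = 163.58 million.
Numerator = 13.53 + 1.02 + 8.04 = 22.59 million.
Denominator = 163.58 + 1.02 = 164.60 million.
Broad rate = 22.59 / 164.60 = 13.72%.
Headline unemployment rate = 13.53 / 163.58 = 8.27%.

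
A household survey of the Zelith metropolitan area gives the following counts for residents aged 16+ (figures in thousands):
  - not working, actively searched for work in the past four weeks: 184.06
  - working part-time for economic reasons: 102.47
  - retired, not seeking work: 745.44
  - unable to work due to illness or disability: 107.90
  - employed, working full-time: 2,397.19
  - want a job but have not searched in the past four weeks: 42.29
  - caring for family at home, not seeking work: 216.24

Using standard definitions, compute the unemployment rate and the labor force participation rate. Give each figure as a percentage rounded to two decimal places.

Unemployment rate ≈ 6.86%; labor force participation rate ≈ 70.71%.

Employed = 102.47 + 2,397.19 = 2,499.66 thousand (anyone who worked, including part-time for economic reasons, counts as employed).
Unemployed = 184.06 thousand.
Labor force = 2,499.66 + 184.06 = 2,683.72 thousand.
Not in labor force = 745.44 + 107.90 + 42.29 + 216.24 = 1,111.87 thousand (those not working and not actively searching are outside the labor force — including those who want a job but have given up searching).
Civilian working-age population = 2,683.72 + 1,111.87 = 3,795.59 thousand.
Unemployment rate = 184.06 / 2,683.72 = 6.86%.
Labor force participation rate = 2,683.72 / 3,795.59 = 70.71%.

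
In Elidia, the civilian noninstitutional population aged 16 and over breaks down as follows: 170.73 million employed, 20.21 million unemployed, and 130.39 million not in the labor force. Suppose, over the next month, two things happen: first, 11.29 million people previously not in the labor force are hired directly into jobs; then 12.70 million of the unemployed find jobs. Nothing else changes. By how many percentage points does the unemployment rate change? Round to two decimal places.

Initially, labor force = 170.73 + 20.21 = 190.94 million, so u = 20.21/190.94 = 10.58%.
After the first change, employed and labor force both rise by 11.29; unemployed unchanged → E = 182.02, U = 20.21, labor force = 202.23 million.
After the second change, unemployed falls and employed rises by 12.70; labor force unchanged → E = 194.72, U = 7.51, labor force = 202.23 million.
New unemployment rate = 7.51 / 202.23 = 3.71%.
Change = 3.71% − 10.58% = −6.87 percentage points.

The unemployment rate changes by −6.87 percentage points.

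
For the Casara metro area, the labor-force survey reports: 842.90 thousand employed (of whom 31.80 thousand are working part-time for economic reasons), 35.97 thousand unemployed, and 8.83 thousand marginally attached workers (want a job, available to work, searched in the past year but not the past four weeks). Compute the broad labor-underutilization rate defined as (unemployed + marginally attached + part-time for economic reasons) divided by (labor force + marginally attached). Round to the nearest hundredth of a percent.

Broad underutilization rate ≈ 8.63%.

Labor force = 842.90 + 35.97 = 878.87 thousand.
Numerator = 35.97 + 8.83 + 31.80 = 76.60 thousand.
Denominator = 878.87 + 8.83 = 887.70 thousand.
Broad rate = 76.60 / 887.70 = 8.63%.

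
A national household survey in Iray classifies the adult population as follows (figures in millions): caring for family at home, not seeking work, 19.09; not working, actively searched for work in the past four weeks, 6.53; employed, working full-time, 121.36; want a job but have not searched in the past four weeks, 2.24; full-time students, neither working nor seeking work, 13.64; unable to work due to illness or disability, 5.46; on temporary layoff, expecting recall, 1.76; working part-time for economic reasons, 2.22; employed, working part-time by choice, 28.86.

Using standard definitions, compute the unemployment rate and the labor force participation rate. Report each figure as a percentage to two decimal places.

Employed = 121.36 + 2.22 + 28.86 = 152.44 million (anyone who worked, including part-time for economic reasons, counts as employed).
Unemployed = 6.53 + 1.76 = 8.29 million (jobless and actively searching, or on temporary layoff).
Labor force = 152.44 + 8.29 = 160.73 million.
Not in labor force = 19.09 + 2.24 + 13.64 + 5.46 = 40.43 million (those not working and not actively searching are outside the labor force — including those who want a job but have given up searching).
Civilian working-age population = 160.73 + 40.43 = 201.16 million.
Unemployment rate = 8.29 / 160.73 = 5.16%.
Labor force participation rate = 160.73 / 201.16 = 79.90%.

Unemployment rate ≈ 5.16%; labor force participation rate ≈ 79.90%.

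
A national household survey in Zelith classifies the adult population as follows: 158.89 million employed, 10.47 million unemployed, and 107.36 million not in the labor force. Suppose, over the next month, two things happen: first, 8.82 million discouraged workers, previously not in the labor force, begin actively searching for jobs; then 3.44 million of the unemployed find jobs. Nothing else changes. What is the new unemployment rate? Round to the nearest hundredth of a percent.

Initially, labor force = 158.89 + 10.47 = 169.36 million, so u = 10.47/169.36 = 6.18%.
After the first change, unemployed and labor force both rise by 8.82 → E = 158.89, U = 19.29, labor force = 178.18 million.
After the second change, unemployed falls and employed rises by 3.44; labor force unchanged → E = 162.33, U = 15.85, labor force = 178.18 million.
New unemployment rate = 15.85 / 178.18 = 8.90%.

New unemployment rate ≈ 8.90%.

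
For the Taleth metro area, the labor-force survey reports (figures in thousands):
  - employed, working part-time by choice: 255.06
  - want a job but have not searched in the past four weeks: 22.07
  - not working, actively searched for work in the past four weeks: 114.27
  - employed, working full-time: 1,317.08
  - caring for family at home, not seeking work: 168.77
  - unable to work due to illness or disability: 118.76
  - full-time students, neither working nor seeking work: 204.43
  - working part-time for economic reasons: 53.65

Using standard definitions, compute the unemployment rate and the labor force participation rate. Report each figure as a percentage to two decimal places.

Employed = 255.06 + 1,317.08 + 53.65 = 1,625.79 thousand (anyone who worked, including part-time for economic reasons, counts as employed).
Unemployed = 114.27 thousand.
Labor force = 1,625.79 + 114.27 = 1,740.06 thousand.
Not in labor force = 22.07 + 168.77 + 118.76 + 204.43 = 514.03 thousand (those not working and not actively searching are outside the labor force — including those who want a job but have given up searching).
Civilian working-age population = 1,740.06 + 514.03 = 2,254.09 thousand.
Unemployment rate = 114.27 / 1,740.06 = 6.57%.
Labor force participation rate = 1,740.06 / 2,254.09 = 77.20%.

Unemployment rate ≈ 6.57%; labor force participation rate ≈ 77.20%.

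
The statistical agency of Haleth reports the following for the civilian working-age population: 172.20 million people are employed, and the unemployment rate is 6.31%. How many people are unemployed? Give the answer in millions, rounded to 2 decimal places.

About 11.60 million are unemployed.

Let U be the number unemployed. The labor force is E + U, and U/(E+U) = 0.0631.
So U = 0.0631 × 172.20 / (1 − 0.0631) = 10.8658 / 0.9369 ≈ 11.60 million.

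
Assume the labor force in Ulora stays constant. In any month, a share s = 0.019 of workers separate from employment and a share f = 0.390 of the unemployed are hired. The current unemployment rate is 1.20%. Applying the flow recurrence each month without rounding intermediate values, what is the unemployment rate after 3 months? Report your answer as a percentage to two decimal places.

Unemployment rate after three months ≈ 3.93%.

With a fixed labor force, u_{t+1} = u_t + s·(1−u_t) − f·u_t = u_t·(1−s−f) + s.
Here 1−s−f = 0.591 and s = 0.019.
u_1 = 0.012000 × 0.591 + 0.019 = 0.026092.
u_2 = 0.026092 × 0.591 + 0.019 = 0.034420.
u_3 = 0.034420 × 0.591 + 0.019 = 0.039342.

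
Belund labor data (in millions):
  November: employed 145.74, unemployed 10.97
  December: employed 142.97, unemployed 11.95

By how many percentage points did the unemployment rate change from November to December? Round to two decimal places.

November: labor force = 145.74 + 10.97 = 156.71; u = 10.97/156.71 = 7.00%.
December: labor force = 142.97 + 11.95 = 154.92; u = 11.95/154.92 = 7.71%.
Change = 7.71% − 7.00% = +0.71 pp.

The unemployment rate changed by +0.71 percentage points.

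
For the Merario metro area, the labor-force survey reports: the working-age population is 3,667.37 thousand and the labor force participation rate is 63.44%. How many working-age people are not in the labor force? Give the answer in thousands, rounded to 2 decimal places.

Share not in the labor force = 1 − 0.6344 = 0.3656.
Not in labor force = 0.3656 × 3,667.37 ≈ 1,340.79 thousand.

About 1,340.79 thousand are not in the labor force.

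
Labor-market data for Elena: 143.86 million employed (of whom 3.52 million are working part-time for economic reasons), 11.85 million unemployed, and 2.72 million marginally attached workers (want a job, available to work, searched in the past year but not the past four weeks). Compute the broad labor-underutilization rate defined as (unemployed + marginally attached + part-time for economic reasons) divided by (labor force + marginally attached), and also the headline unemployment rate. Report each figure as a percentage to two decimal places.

Broad underutilization rate ≈ 11.42%; headline unemployment rate ≈ 7.61%.

Labor force = 143.86 + 11.85 = 155.71 million.
Numerator = 11.85 + 2.72 + 3.52 = 18.09 million.
Denominator = 155.71 + 2.72 = 158.43 million.
Broad rate = 18.09 / 158.43 = 11.42%.
Headline unemployment rate = 11.85 / 155.71 = 7.61%.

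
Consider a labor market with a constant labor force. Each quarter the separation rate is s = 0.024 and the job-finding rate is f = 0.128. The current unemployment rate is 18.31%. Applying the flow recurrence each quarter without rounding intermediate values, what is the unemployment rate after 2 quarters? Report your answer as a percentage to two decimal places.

Unemployment rate after two quarters ≈ 17.60%.

With a fixed labor force, u_{t+1} = u_t + s·(1−u_t) − f·u_t = u_t·(1−s−f) + s.
Here 1−s−f = 0.848 and s = 0.024.
u_1 = 0.183100 × 0.848 + 0.024 = 0.179269.
u_2 = 0.179269 × 0.848 + 0.024 = 0.176020.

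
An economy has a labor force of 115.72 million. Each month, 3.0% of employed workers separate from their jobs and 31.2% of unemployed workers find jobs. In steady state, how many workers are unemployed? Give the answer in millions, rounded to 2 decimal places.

Steady-state unemployment rate u* = s/(s+f) = 3.0/(3.0+31.2) = 0.087719.
Unemployed = u* × labor force = 0.087719 × 115.72 ≈ 10.15 million.

About 10.15 million are unemployed in steady state.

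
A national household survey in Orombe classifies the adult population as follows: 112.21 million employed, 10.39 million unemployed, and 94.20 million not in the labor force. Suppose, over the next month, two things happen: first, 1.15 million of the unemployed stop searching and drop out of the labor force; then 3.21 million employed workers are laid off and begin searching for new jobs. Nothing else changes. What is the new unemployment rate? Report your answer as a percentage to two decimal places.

New unemployment rate ≈ 10.25%.

Initially, labor force = 112.21 + 10.39 = 122.60 million, so u = 10.39/122.60 = 8.47%.
After the first change, unemployed and labor force both fall by 1.15 → E = 112.21, U = 9.24, labor force = 121.45 million.
After the second change, employed falls and unemployed rises by 3.21; labor force unchanged → E = 109.00, U = 12.45, labor force = 121.45 million.
New unemployment rate = 12.45 / 121.45 = 10.25%.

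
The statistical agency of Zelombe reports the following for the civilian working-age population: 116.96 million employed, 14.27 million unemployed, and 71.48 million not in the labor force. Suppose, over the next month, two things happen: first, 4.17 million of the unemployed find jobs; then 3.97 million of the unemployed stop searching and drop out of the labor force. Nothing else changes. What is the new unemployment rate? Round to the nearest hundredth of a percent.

Initially, labor force = 116.96 + 14.27 = 131.23 million, so u = 14.27/131.23 = 10.87%.
After the first change, unemployed falls and employed rises by 4.17; labor force unchanged → E = 121.13, U = 10.10, labor force = 131.23 million.
After the second change, unemployed and labor force both fall by 3.97 → E = 121.13, U = 6.13, labor force = 127.26 million.
New unemployment rate = 6.13 / 127.26 = 4.82%.

New unemployment rate ≈ 4.82%.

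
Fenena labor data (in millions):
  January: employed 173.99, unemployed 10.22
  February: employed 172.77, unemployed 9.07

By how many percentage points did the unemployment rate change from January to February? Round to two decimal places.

January: labor force = 173.99 + 10.22 = 184.21; u = 10.22/184.21 = 5.55%.
February: labor force = 172.77 + 9.07 = 181.84; u = 9.07/181.84 = 4.99%.
Change = 4.99% − 5.55% = −0.56 pp.

The unemployment rate changed by −0.56 percentage points.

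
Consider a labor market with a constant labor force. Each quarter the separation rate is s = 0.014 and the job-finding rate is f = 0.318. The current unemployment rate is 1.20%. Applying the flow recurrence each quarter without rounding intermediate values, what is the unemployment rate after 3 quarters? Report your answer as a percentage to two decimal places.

Unemployment rate after three quarters ≈ 3.32%.

With a fixed labor force, u_{t+1} = u_t + s·(1−u_t) − f·u_t = u_t·(1−s−f) + s.
Here 1−s−f = 0.668 and s = 0.014.
u_1 = 0.012000 × 0.668 + 0.014 = 0.022016.
u_2 = 0.022016 × 0.668 + 0.014 = 0.028707.
u_3 = 0.028707 × 0.668 + 0.014 = 0.033176.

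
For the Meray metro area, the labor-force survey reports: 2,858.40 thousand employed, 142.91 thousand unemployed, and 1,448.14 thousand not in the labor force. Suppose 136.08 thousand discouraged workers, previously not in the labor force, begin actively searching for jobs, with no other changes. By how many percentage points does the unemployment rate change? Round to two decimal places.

The unemployment rate changes by +4.13 percentage points.

Initially, labor force = 2,858.40 + 142.91 = 3,001.31 thousand, so u = 142.91/3,001.31 = 4.76%.
After the change, unemployed and labor force both rise by 136.08 → E = 2,858.40, U = 278.99, labor force = 3,137.39 thousand.
New unemployment rate = 278.99 / 3,137.39 = 8.89%.
Change = 8.89% − 4.76% = +4.13 percentage points.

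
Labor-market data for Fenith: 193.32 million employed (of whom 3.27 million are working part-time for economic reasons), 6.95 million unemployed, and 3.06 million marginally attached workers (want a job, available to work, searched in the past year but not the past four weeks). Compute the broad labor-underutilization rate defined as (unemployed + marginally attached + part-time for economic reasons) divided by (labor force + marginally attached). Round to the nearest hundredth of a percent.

Broad underutilization rate ≈ 6.53%.

Labor force = 193.32 + 6.95 = 200.27 million.
Numerator = 6.95 + 3.06 + 3.27 = 13.28 million.
Denominator = 200.27 + 3.06 = 203.33 million.
Broad rate = 13.28 / 203.33 = 6.53%.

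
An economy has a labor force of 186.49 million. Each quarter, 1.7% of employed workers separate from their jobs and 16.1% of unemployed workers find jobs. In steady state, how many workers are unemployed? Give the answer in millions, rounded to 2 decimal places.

About 17.81 million are unemployed in steady state.

Steady-state unemployment rate u* = s/(s+f) = 1.7/(1.7+16.1) = 0.095506.
Unemployed = u* × labor force = 0.095506 × 186.49 ≈ 17.81 million.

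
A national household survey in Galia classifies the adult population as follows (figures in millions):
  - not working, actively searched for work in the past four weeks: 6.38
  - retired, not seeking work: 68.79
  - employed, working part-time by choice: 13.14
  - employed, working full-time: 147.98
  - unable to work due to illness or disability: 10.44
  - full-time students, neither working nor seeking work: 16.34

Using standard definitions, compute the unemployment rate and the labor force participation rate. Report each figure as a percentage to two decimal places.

Unemployment rate ≈ 3.81%; labor force participation rate ≈ 63.67%.

Employed = 13.14 + 147.98 = 161.12 million.
Unemployed = 6.38 million.
Labor force = 161.12 + 6.38 = 167.50 million.
Not in labor force = 68.79 + 10.44 + 16.34 = 95.57 million (those not working and not actively searching are outside the labor force).
Civilian working-age population = 167.50 + 95.57 = 263.07 million.
Unemployment rate = 6.38 / 167.50 = 3.81%.
Labor force participation rate = 167.50 / 263.07 = 63.67%.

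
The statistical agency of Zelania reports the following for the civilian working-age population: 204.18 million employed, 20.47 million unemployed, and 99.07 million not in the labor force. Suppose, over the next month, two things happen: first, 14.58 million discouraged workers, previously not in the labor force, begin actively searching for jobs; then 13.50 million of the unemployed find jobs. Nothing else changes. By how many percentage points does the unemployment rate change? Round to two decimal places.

The unemployment rate changes by −0.10 percentage points.

Initially, labor force = 204.18 + 20.47 = 224.65 million, so u = 20.47/224.65 = 9.11%.
After the first change, unemployed and labor force both rise by 14.58 → E = 204.18, U = 35.05, labor force = 239.23 million.
After the second change, unemployed falls and employed rises by 13.50; labor force unchanged → E = 217.68, U = 21.55, labor force = 239.23 million.
New unemployment rate = 21.55 / 239.23 = 9.01%.
Change = 9.01% − 9.11% = −0.10 percentage points.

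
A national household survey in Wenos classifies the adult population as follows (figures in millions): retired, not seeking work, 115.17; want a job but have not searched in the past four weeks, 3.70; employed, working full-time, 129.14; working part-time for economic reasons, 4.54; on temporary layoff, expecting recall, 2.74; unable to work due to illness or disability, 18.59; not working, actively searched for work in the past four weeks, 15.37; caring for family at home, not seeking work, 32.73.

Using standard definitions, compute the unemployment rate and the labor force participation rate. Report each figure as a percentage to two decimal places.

Employed = 129.14 + 4.54 = 133.68 million (anyone who worked, including part-time for economic reasons, counts as employed).
Unemployed = 2.74 + 15.37 = 18.11 million (jobless and actively searching, or on temporary layoff).
Labor force = 133.68 + 18.11 = 151.79 million.
Not in labor force = 115.17 + 3.70 + 18.59 + 32.73 = 170.19 million (those not working and not actively searching are outside the labor force — including those who want a job but have given up searching).
Civilian working-age population = 151.79 + 170.19 = 321.98 million.
Unemployment rate = 18.11 / 151.79 = 11.93%.
Labor force participation rate = 151.79 / 321.98 = 47.14%.

Unemployment rate ≈ 11.93%; labor force participation rate ≈ 47.14%.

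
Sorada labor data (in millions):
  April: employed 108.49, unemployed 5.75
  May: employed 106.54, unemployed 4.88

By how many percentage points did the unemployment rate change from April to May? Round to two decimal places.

April: labor force = 108.49 + 5.75 = 114.24; u = 5.75/114.24 = 5.03%.
May: labor force = 106.54 + 4.88 = 111.42; u = 4.88/111.42 = 4.38%.
Change = 4.38% − 5.03% = −0.65 pp.

The unemployment rate changed by −0.65 percentage points.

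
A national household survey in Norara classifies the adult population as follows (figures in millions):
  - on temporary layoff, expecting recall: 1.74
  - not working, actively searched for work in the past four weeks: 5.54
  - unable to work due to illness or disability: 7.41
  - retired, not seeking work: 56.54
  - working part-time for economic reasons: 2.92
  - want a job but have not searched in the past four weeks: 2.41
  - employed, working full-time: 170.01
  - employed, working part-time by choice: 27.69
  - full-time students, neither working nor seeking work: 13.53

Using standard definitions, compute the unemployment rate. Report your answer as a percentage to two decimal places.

Unemployment rate ≈ 3.50%.

Employed = 2.92 + 170.01 + 27.69 = 200.62 million (anyone who worked, including part-time for economic reasons, counts as employed).
Unemployed = 1.74 + 5.54 = 7.28 million (jobless and actively searching, or on temporary layoff).
Labor force = 200.62 + 7.28 = 207.90 million.
Unemployment rate = 7.28 / 207.90 = 3.50%.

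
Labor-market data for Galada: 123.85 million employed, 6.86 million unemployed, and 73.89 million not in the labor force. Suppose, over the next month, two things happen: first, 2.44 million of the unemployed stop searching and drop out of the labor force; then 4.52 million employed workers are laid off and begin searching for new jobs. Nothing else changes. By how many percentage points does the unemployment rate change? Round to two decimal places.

Initially, labor force = 123.85 + 6.86 = 130.71 million, so u = 6.86/130.71 = 5.25%.
After the first change, unemployed and labor force both fall by 2.44 → E = 123.85, U = 4.42, labor force = 128.27 million.
After the second change, employed falls and unemployed rises by 4.52; labor force unchanged → E = 119.33, U = 8.94, labor force = 128.27 million.
New unemployment rate = 8.94 / 128.27 = 6.97%.
Change = 6.97% − 5.25% = +1.72 percentage points.

The unemployment rate changes by +1.72 percentage points.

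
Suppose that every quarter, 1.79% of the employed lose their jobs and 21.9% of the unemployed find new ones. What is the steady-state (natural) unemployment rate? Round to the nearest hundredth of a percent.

Steady-state unemployment rate ≈ 7.56%.

At steady state the flows balance: s·E = f·U, so U/(E+U) = s/(s+f).
u* = 1.79 / (1.79 + 21.9) = 1.79 / 23.69 = 7.56%.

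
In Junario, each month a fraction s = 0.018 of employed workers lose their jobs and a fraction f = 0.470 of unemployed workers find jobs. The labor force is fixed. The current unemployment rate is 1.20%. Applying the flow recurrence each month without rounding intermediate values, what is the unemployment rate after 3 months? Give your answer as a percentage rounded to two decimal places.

With a fixed labor force, u_{t+1} = u_t + s·(1−u_t) − f·u_t = u_t·(1−s−f) + s.
Here 1−s−f = 0.512 and s = 0.018.
u_1 = 0.012000 × 0.512 + 0.018 = 0.024144.
u_2 = 0.024144 × 0.512 + 0.018 = 0.030362.
u_3 = 0.030362 × 0.512 + 0.018 = 0.033545.

Unemployment rate after three months ≈ 3.35%.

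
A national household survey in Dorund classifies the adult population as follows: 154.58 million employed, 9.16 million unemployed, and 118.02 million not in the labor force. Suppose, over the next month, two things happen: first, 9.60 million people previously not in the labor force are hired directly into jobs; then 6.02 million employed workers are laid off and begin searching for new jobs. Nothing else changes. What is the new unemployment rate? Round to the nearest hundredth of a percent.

New unemployment rate ≈ 8.76%.

Initially, labor force = 154.58 + 9.16 = 163.74 million, so u = 9.16/163.74 = 5.59%.
After the first change, employed and labor force both rise by 9.60; unemployed unchanged → E = 164.18, U = 9.16, labor force = 173.34 million.
After the second change, employed falls and unemployed rises by 6.02; labor force unchanged → E = 158.16, U = 15.18, labor force = 173.34 million.
New unemployment rate = 15.18 / 173.34 = 8.76%.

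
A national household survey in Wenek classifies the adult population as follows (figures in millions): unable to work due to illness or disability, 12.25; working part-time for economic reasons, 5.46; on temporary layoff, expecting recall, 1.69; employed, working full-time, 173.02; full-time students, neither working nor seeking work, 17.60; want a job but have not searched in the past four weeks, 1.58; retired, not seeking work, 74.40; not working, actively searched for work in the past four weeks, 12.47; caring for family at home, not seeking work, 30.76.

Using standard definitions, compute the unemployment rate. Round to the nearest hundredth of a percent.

Employed = 5.46 + 173.02 = 178.48 million (anyone who worked, including part-time for economic reasons, counts as employed).
Unemployed = 1.69 + 12.47 = 14.16 million (jobless and actively searching, or on temporary layoff).
Labor force = 178.48 + 14.16 = 192.64 million.
Unemployment rate = 14.16 / 192.64 = 7.35%.

Unemployment rate ≈ 7.35%.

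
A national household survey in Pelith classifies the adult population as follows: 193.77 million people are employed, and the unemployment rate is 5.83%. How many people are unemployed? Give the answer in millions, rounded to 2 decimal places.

Let U be the number unemployed. The labor force is E + U, and U/(E+U) = 0.0583.
So U = 0.0583 × 193.77 / (1 − 0.0583) = 11.2968 / 0.9417 ≈ 12.00 million.

About 12.00 million are unemployed.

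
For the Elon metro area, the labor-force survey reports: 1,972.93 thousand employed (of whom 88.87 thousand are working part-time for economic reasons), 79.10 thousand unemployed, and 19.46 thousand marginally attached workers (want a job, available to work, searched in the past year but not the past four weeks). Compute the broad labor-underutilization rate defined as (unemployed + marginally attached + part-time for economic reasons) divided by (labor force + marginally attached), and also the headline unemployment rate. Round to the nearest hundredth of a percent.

Broad underutilization rate ≈ 9.05%; headline unemployment rate ≈ 3.85%.

Labor force = 1,972.93 + 79.10 = 2,052.03 thousand.
Numerator = 79.10 + 19.46 + 88.87 = 187.43 thousand.
Denominator = 2,052.03 + 19.46 = 2,071.49 thousand.
Broad rate = 187.43 / 2,071.49 = 9.05%.
Headline unemployment rate = 79.10 / 2,052.03 = 3.85%.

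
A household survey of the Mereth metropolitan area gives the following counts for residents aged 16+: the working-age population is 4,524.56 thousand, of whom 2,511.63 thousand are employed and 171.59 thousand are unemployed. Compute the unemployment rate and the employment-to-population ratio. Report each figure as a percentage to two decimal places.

Unemployment rate ≈ 6.39%; employment-population ratio ≈ 55.51%.

Labor force = employed + unemployed = 2,511.63 + 171.59 = 2,683.22 thousand.
Unemployment rate = 171.59 / 2,683.22 = 6.39%.
Employment-population ratio = 2,511.63 / 4,524.56 = 55.51%.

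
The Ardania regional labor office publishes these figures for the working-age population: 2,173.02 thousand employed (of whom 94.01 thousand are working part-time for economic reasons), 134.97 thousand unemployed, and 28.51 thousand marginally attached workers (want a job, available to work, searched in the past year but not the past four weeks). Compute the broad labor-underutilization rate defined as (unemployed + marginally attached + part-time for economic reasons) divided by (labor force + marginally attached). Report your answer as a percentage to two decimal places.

Labor force = 2,173.02 + 134.97 = 2,307.99 thousand.
Numerator = 134.97 + 28.51 + 94.01 = 257.49 thousand.
Denominator = 2,307.99 + 28.51 = 2,336.50 thousand.
Broad rate = 257.49 / 2,336.50 = 11.02%.

Broad underutilization rate ≈ 11.02%.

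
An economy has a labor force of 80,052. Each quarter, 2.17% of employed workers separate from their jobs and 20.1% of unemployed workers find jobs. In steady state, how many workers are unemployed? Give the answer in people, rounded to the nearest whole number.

Steady-state unemployment rate u* = s/(s+f) = 2.17/(2.17+20.1) = 0.097441.
Unemployed = u* × labor force = 0.097441 × 80,052 ≈ 7,800.

About 7,800 are unemployed in steady state.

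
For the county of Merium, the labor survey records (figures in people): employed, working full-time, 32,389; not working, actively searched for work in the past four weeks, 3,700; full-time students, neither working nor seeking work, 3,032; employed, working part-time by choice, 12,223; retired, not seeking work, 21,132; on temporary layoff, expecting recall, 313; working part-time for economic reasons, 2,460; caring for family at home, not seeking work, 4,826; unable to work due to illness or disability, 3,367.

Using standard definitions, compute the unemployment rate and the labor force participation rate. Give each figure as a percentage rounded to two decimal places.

Unemployment rate ≈ 7.86%; labor force participation rate ≈ 61.22%.

Employed = 32,389 + 12,223 + 2,460 = 47,072 (anyone who worked, including part-time for economic reasons, counts as employed).
Unemployed = 3,700 + 313 = 4,013 (jobless and actively searching, or on temporary layoff).
Labor force = 47,072 + 4,013 = 51,085.
Not in labor force = 3,032 + 21,132 + 4,826 + 3,367 = 32,357 (those not working and not actively searching are outside the labor force).
Civilian working-age population = 51,085 + 32,357 = 83,442.
Unemployment rate = 4,013 / 51,085 = 7.86%.
Labor force participation rate = 51,085 / 83,442 = 61.22%.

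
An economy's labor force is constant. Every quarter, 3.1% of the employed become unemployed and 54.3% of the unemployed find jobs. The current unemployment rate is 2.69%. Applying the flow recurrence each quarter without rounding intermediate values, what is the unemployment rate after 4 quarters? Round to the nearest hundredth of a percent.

Unemployment rate after four quarters ≈ 5.31%.

With a fixed labor force, u_{t+1} = u_t + s·(1−u_t) − f·u_t = u_t·(1−s−f) + s.
Here 1−s−f = 0.426 and s = 0.031.
u_1 = 0.026900 × 0.426 + 0.031 = 0.042459.
u_2 = 0.042459 × 0.426 + 0.031 = 0.049088.
u_3 = 0.049088 × 0.426 + 0.031 = 0.051911.
u_4 = 0.051911 × 0.426 + 0.031 = 0.053114.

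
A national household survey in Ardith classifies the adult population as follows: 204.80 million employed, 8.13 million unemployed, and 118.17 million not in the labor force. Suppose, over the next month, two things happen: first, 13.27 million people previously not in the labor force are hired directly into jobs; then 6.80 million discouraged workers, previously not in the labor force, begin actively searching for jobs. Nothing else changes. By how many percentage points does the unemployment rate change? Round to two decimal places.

Initially, labor force = 204.80 + 8.13 = 212.93 million, so u = 8.13/212.93 = 3.82%.
After the first change, employed and labor force both rise by 13.27; unemployed unchanged → E = 218.07, U = 8.13, labor force = 226.20 million.
After the second change, unemployed and labor force both rise by 6.80 → E = 218.07, U = 14.93, labor force = 233.00 million.
New unemployment rate = 14.93 / 233.00 = 6.41%.
Change = 6.41% − 3.82% = +2.59 percentage points.

The unemployment rate changes by +2.59 percentage points.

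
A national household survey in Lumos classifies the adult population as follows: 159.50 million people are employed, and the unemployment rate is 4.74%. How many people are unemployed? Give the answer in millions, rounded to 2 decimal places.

Let U be the number unemployed. The labor force is E + U, and U/(E+U) = 0.0474.
So U = 0.0474 × 159.50 / (1 − 0.0474) = 7.5603 / 0.9526 ≈ 7.94 million.

About 7.94 million are unemployed.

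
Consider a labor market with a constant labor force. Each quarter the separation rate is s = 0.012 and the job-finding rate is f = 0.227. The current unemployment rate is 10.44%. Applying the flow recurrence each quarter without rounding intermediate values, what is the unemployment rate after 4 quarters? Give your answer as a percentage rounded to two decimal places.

With a fixed labor force, u_{t+1} = u_t + s·(1−u_t) − f·u_t = u_t·(1−s−f) + s.
Here 1−s−f = 0.761 and s = 0.012.
u_1 = 0.104400 × 0.761 + 0.012 = 0.091448.
u_2 = 0.091448 × 0.761 + 0.012 = 0.081592.
u_3 = 0.081592 × 0.761 + 0.012 = 0.074092.
u_4 = 0.074092 × 0.761 + 0.012 = 0.068384.

Unemployment rate after four quarters ≈ 6.84%.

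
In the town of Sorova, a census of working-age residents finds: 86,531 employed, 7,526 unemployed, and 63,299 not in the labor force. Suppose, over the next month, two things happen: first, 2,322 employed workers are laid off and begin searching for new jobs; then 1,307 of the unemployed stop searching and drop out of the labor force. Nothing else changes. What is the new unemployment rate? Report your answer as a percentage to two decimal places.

Initially, labor force = 86,531 + 7,526 = 94,057, so u = 7,526/94,057 = 8.00%.
After the first change, employed falls and unemployed rises by 2,322; labor force unchanged → E = 84,209, U = 9,848, labor force = 94,057.
After the second change, unemployed and labor force both fall by 1,307 → E = 84,209, U = 8,541, labor force = 92,750.
New unemployment rate = 8,541 / 92,750 = 9.21%.

New unemployment rate ≈ 9.21%.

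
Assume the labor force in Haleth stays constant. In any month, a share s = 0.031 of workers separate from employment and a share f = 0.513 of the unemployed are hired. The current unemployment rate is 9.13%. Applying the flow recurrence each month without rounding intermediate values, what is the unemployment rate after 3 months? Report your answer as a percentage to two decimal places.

With a fixed labor force, u_{t+1} = u_t + s·(1−u_t) − f·u_t = u_t·(1−s−f) + s.
Here 1−s−f = 0.456 and s = 0.031.
u_1 = 0.091300 × 0.456 + 0.031 = 0.072633.
u_2 = 0.072633 × 0.456 + 0.031 = 0.064121.
u_3 = 0.064121 × 0.456 + 0.031 = 0.060239.

Unemployment rate after three months ≈ 6.02%.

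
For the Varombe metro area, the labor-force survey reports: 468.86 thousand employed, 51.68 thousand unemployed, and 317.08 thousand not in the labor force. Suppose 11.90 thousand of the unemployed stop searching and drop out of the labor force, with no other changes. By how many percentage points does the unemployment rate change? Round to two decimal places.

Initially, labor force = 468.86 + 51.68 = 520.54 thousand, so u = 51.68/520.54 = 9.93%.
After the change, unemployed and labor force both fall by 11.90 → E = 468.86, U = 39.78, labor force = 508.64 thousand.
New unemployment rate = 39.78 / 508.64 = 7.82%.
Change = 7.82% − 9.93% = −2.11 percentage points.

The unemployment rate changes by −2.11 percentage points.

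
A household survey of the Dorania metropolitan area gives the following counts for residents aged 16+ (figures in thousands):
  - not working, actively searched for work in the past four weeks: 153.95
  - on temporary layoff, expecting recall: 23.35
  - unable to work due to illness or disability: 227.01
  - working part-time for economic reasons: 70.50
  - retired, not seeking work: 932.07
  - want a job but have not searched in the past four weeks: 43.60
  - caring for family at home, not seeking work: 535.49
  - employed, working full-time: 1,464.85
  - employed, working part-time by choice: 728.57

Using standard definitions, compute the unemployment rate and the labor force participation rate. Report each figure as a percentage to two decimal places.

Unemployment rate ≈ 7.26%; labor force participation rate ≈ 58.41%.

Employed = 70.50 + 1,464.85 + 728.57 = 2,263.92 thousand (anyone who worked, including part-time for economic reasons, counts as employed).
Unemployed = 153.95 + 23.35 = 177.30 thousand (jobless and actively searching, or on temporary layoff).
Labor force = 2,263.92 + 177.30 = 2,441.22 thousand.
Not in labor force = 227.01 + 932.07 + 43.60 + 535.49 = 1,738.17 thousand (those not working and not actively searching are outside the labor force — including those who want a job but have given up searching).
Civilian working-age population = 2,441.22 + 1,738.17 = 4,179.39 thousand.
Unemployment rate = 177.30 / 2,441.22 = 7.26%.
Labor force participation rate = 2,441.22 / 4,179.39 = 58.41%.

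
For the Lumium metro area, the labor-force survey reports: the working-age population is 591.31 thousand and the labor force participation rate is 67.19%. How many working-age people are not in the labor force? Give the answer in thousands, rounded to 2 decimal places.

Share not in the labor force = 1 − 0.6719 = 0.3281.
Not in labor force = 0.3281 × 591.31 ≈ 194.01 thousand.

About 194.01 thousand are not in the labor force.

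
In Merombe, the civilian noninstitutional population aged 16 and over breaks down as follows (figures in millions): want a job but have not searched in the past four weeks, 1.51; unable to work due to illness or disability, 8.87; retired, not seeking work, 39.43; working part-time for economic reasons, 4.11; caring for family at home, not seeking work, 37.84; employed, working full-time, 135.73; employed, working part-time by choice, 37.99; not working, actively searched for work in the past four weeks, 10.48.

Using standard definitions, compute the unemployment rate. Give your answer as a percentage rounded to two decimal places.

Employed = 4.11 + 135.73 + 37.99 = 177.83 million (anyone who worked, including part-time for economic reasons, counts as employed).
Unemployed = 10.48 million.
Labor force = 177.83 + 10.48 = 188.31 million.
Unemployment rate = 10.48 / 188.31 = 5.57%.

Unemployment rate ≈ 5.57%.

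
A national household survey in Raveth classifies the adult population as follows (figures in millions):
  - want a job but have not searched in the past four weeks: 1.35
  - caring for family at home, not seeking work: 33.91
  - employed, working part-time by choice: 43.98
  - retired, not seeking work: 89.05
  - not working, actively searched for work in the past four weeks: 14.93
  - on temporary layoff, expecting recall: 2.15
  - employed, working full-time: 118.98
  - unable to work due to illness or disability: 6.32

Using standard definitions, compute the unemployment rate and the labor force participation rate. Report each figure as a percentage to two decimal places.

Employed = 43.98 + 118.98 = 162.96 million.
Unemployed = 14.93 + 2.15 = 17.08 million (jobless and actively searching, or on temporary layoff).
Labor force = 162.96 + 17.08 = 180.04 million.
Not in labor force = 1.35 + 33.91 + 89.05 + 6.32 = 130.63 million (those not working and not actively searching are outside the labor force — including those who want a job but have given up searching).
Civilian working-age population = 180.04 + 130.63 = 310.67 million.
Unemployment rate = 17.08 / 180.04 = 9.49%.
Labor force participation rate = 180.04 / 310.67 = 57.95%.

Unemployment rate ≈ 9.49%; labor force participation rate ≈ 57.95%.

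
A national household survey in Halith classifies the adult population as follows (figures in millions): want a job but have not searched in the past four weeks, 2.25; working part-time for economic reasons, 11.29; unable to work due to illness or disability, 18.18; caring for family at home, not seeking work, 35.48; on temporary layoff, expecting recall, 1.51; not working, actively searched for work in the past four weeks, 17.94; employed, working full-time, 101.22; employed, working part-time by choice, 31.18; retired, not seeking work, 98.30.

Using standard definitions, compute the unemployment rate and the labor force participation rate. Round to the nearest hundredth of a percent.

Employed = 11.29 + 101.22 + 31.18 = 143.69 million (anyone who worked, including part-time for economic reasons, counts as employed).
Unemployed = 1.51 + 17.94 = 19.45 million (jobless and actively searching, or on temporary layoff).
Labor force = 143.69 + 19.45 = 163.14 million.
Not in labor force = 2.25 + 18.18 + 35.48 + 98.30 = 154.21 million (those not working and not actively searching are outside the labor force — including those who want a job but have given up searching).
Civilian working-age population = 163.14 + 154.21 = 317.35 million.
Unemployment rate = 19.45 / 163.14 = 11.92%.
Labor force participation rate = 163.14 / 317.35 = 51.41%.

Unemployment rate ≈ 11.92%; labor force participation rate ≈ 51.41%.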